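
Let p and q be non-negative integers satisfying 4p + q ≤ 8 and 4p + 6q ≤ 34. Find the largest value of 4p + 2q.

12

(p,q)=(1,4): 4·1+1·4=8≤8, 4·1+6·4=28≤34, objective 12.
(p,q)=(0,5): 4·0+1·5=5≤8, 4·0+6·5=30≤34, objective 10.
(p,q)=(1,3): 4·1+1·3=7≤8, 4·1+6·3=22≤34, objective 10.
No feasible integer point exceeds 12.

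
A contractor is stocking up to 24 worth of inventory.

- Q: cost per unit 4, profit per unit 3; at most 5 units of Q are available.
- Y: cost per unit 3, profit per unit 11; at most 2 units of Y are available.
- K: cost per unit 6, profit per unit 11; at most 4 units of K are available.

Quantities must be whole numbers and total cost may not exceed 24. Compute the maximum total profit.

55

1×Q, 2×Y, and 2×K: cost 22 ≤ 24, profit 1·3 + 2·11 + 2·11 = 47.
2×Y and 3×K: cost 24 ≤ 24, profit 2·11 + 3·11 = 55.
Best is 55.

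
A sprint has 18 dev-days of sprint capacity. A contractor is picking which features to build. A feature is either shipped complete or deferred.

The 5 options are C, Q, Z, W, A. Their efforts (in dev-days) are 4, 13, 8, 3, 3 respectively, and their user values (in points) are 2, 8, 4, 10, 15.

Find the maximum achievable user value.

This is a 0-1 knapsack instance.
Take C, Z, W, and A: effort 4 + 8 + 3 + 3 = 18 ≤ 18, user value 2 + 4 + 10 + 15 = 31.
No other feasible combination does better.

31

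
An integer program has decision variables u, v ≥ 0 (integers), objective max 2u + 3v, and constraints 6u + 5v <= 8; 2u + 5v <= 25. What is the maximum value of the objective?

The continuous relaxation peaks at (0, 1.6) with value 4.80; rounding to a feasible lattice point costs some objective.
(u,v)=(0,1): 6·0+5·1=5≤8, 2·0+5·1=5≤25, objective 3.
(u,v)=(1,0): 6·1+5·0=6≤8, 2·1+5·0=2≤25, objective 2.
Maximum is 3 at (u,v)=(0,1).

3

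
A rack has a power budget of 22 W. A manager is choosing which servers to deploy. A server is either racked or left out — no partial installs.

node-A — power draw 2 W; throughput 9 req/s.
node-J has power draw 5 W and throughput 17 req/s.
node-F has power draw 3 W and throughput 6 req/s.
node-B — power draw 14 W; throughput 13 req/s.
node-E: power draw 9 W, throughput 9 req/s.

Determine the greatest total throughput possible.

41

node-J + node-F + node-B: power draw 5 + 3 + 14 = 22 ≤ 22, throughput 17 + 6 + 13 = 36.
node-A + node-J + node-B: power draw 2 + 5 + 14 = 21 ≤ 22, throughput 9 + 17 + 13 = 39.
node-A + node-J + node-F + node-E: power draw 2 + 5 + 3 + 9 = 19 ≤ 22, throughput 9 + 17 + 6 + 9 = 41.
Best is node-A, node-J, node-F, and node-E with total throughput 41.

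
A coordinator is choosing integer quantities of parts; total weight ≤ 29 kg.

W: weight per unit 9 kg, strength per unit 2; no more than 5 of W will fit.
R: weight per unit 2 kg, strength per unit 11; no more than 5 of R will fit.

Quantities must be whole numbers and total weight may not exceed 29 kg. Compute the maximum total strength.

This is a bounded integer knapsack.
1×W and 5×R: weight 19 ≤ 29, strength 1·2 + 5·11 = 57.
2×W and 5×R: weight 28 ≤ 29, strength 2·2 + 5·11 = 59.
Best is 59.

59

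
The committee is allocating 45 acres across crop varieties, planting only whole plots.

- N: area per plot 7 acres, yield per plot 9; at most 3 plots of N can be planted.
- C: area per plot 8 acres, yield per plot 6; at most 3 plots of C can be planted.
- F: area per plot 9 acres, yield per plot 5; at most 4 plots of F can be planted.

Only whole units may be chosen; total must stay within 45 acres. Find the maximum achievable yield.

3×N and 2×C: area 37 ≤ 45, yield 3·9 + 2·6 = 39.
3×N and 3×C: area 45 ≤ 45, yield 3·9 + 3·6 = 45.
Best is 45.

45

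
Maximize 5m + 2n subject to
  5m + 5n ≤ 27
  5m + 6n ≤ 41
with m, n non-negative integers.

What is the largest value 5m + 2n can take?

25

(m,n)=(5,0) is feasible, giving 25.
(m,n)=(4,1) is feasible, giving 22.
(m,n)=(4,0) is feasible, giving 20.
The best lattice point is (5,0), giving 25.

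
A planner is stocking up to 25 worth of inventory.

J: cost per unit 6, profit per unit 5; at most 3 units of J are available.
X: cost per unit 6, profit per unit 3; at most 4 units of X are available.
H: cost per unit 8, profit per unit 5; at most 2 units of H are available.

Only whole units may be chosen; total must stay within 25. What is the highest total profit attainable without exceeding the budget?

18

J has the best ratio (5/6); taking only J gives at most 3×5 = 15 (stopped by the supply cap of 3).
Mixing does better — 3×J and 1×X: cost 24 ≤ 25, profit 3·5 + 1·3 = 18.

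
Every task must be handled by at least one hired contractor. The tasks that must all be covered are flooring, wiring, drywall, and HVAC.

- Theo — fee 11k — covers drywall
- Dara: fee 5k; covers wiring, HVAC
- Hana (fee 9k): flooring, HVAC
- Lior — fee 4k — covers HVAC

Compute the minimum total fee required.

25

This is an integer covering problem.
Choose Theo, Dara, and Hana: together they cover flooring, wiring, drywall, HVAC — every task.
Total fee: 11 + 5 + 9 = 25.
No cover costs less than 25.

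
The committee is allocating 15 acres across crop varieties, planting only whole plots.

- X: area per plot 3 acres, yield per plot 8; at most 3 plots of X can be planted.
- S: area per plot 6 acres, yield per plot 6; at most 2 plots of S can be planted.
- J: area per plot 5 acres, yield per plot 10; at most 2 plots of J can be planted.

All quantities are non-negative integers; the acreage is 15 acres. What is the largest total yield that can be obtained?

X has the best ratio (8/3); taking only X gives at most 3×8 = 24 (stopped by the supply cap of 3).
Mixing does better — 3×X and 1×J: area 14 ≤ 15, yield 3·8 + 1·10 = 34.

34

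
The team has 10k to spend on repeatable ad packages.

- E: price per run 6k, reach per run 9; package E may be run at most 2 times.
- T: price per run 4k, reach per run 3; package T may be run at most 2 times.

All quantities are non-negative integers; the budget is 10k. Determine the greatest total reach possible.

12

This is a bounded integer knapsack.
1×E and 1×T: price 10 ≤ 10, reach 1·9 + 1·3 = 12.
1×E: price 6 ≤ 10, reach 1·9 = 9.
Best is 12.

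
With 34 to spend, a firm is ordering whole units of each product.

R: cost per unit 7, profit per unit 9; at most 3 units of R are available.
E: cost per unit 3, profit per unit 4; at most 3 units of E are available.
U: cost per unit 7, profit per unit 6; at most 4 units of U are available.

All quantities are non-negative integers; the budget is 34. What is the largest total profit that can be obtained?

41

E has the best ratio (4/3); taking only E gives at most 3×4 = 12 (stopped by the supply cap of 3).
Mixing does better — 3×R, 2×E, and 1×U: cost 34 ≤ 34, profit 3·9 + 2·4 + 1·6 = 41.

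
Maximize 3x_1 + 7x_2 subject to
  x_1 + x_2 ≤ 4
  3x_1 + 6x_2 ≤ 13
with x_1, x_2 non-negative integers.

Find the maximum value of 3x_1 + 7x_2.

14

(x_1,x_2)=(0,2): 1·0+1·2=2≤4, 3·0+6·2=12≤13, objective 14.
(x_1,x_2)=(1,1): 1·1+1·1=2≤4, 3·1+6·1=9≤13, objective 10.
(x_1,x_2)=(0,1): 1·0+1·1=1≤4, 3·0+6·1=6≤13, objective 7.
No feasible integer point exceeds 14.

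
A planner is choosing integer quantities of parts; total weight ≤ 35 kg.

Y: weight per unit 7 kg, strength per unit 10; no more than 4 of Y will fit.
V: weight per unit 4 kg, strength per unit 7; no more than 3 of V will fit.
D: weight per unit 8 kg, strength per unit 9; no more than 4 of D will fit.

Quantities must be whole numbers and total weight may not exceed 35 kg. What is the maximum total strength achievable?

3×Y and 3×V: weight 33 ≤ 35, strength 3·10 + 3·7 = 51.
2×Y, 3×V, and 1×D: weight 34 ≤ 35, strength 2·10 + 3·7 + 1·9 = 50.
Best is 51.

51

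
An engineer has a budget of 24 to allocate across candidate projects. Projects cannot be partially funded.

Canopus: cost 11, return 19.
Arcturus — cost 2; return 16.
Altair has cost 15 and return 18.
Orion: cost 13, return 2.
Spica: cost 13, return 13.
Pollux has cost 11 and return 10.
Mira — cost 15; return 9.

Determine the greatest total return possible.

This is a 0-1 knapsack instance.
Allowing fractional choices, the relaxed optimum would be about 48.2, but projects are indivisible.
Arcturus + Altair: cost 2 + 15 = 17 ≤ 24, return 16 + 18 = 34.
Canopus + Arcturus: cost 11 + 2 = 13 ≤ 24, return 19 + 16 = 35.
Canopus + Arcturus + Pollux: cost 11 + 2 + 11 = 24 ≤ 24, return 19 + 16 + 10 = 45.
Best is Canopus, Arcturus, and Pollux with total return 45.

45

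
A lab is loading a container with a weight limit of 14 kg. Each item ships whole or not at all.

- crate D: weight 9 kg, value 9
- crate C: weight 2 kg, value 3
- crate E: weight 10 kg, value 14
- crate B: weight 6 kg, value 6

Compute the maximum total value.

Treat it as a binary knapsack problem.
Allowing fractional choices, the relaxed optimum would be about 19.0, but items are indivisible.
crate E: weight 10 ≤ 14, value 14.
crate D + crate C: weight 9 + 2 = 11 ≤ 14, value 9 + 3 = 12.
crate C + crate E: weight 2 + 10 = 12 ≤ 14, value 3 + 14 = 17.
Best is crate C and crate E with total value 17.

17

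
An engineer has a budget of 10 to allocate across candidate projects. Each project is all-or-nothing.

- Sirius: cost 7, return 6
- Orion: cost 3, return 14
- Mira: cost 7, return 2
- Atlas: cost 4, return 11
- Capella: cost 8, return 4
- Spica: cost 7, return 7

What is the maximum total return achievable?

25

Take Orion and Atlas: cost 3 + 4 = 7 ≤ 10, return 14 + 11 = 25.
No other feasible combination does better.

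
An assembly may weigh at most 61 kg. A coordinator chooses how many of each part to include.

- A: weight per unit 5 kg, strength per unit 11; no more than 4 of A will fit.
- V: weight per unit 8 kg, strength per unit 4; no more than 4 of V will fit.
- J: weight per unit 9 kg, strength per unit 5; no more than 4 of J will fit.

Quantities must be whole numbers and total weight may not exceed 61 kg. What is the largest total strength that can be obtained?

65

A has the best ratio (11/5); taking only A gives at most 4×11 = 44 (stopped by the supply cap of 4).
Mixing does better — 4×A, 4×V, and 1×J: weight 61 ≤ 61, strength 4·11 + 4·4 + 1·5 = 65.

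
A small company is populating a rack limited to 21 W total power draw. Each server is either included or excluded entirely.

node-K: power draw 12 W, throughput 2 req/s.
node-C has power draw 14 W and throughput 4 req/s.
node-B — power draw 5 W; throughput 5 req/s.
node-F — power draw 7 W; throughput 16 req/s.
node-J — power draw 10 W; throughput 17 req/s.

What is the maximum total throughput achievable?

Treat it as a binary knapsack problem.
Allowing fractional choices, the relaxed optimum would be about 37.0, but servers are indivisible.
node-B + node-J: power draw 5 + 10 = 15 ≤ 21, throughput 5 + 17 = 22.
node-F + node-J: power draw 7 + 10 = 17 ≤ 21, throughput 16 + 17 = 33.
node-B + node-F: power draw 5 + 7 = 12 ≤ 21, throughput 5 + 16 = 21.
Best is node-F and node-J with total throughput 33.

33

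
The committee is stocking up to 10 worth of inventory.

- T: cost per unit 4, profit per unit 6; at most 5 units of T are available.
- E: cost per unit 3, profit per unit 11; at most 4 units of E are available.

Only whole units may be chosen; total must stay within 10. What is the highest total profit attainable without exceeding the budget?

Take 3×E: cost 9 ≤ 10, profit 3·11 = 33.
No other integer combination yields more.

33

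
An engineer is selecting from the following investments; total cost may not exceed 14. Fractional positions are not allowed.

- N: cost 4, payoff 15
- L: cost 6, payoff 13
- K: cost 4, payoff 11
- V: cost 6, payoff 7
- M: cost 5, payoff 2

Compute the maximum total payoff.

39

N + K + V: cost 4 + 4 + 6 = 14 ≤ 14, payoff 15 + 11 + 7 = 33.
N + L + K: cost 4 + 6 + 4 = 14 ≤ 14, payoff 15 + 13 + 11 = 39.
Best is N, L, and K with total payoff 39.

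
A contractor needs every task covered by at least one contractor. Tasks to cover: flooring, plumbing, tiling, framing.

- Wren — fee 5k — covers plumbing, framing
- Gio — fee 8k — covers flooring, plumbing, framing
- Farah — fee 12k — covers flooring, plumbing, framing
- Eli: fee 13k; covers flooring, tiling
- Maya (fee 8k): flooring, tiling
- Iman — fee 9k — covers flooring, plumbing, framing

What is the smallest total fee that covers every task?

13

Choose Wren and Maya: together they cover flooring, plumbing, tiling, framing — every task.
Total fee: 5 + 8 = 13.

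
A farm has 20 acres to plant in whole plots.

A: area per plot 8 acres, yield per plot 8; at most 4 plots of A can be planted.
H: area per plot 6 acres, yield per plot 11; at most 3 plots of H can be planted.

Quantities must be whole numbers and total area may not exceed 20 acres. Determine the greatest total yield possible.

Take 3×H: area 18 ≤ 20, yield 3·11 = 33.
H has the best ratio (11/6) and is taken to its limit of 3; remaining capacity is filled optimally with the others.

33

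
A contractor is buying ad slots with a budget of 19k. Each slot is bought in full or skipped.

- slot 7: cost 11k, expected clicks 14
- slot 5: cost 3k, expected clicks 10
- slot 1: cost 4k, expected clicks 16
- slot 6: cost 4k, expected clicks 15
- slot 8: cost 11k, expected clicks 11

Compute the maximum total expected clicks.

Allowing fractional choices, the relaxed optimum would be about 51.2, but ad slots are indivisible.
slot 5 + slot 1 + slot 6: cost 3 + 4 + 4 = 11 ≤ 19, expected clicks 10 + 16 + 15 = 41.
slot 7 + slot 1 + slot 6: cost 11 + 4 + 4 = 19 ≤ 19, expected clicks 14 + 16 + 15 = 45.
slot 1 + slot 6 + slot 8: cost 4 + 4 + 11 = 19 ≤ 19, expected clicks 16 + 15 + 11 = 42.
Best is slot 7, slot 1, and slot 6 with total expected clicks 45.

45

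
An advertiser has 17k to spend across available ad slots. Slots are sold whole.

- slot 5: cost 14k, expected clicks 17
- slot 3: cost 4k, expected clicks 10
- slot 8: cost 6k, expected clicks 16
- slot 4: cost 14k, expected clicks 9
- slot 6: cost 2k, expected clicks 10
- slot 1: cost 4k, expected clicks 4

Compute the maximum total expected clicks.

Allowing fractional choices, the relaxed optimum would be about 42.1, but ad slots are indivisible.
slot 3 + slot 8 + slot 6 + slot 1: cost 4 + 6 + 2 + 4 = 16 ≤ 17, expected clicks 10 + 16 + 10 + 4 = 40.
slot 3 + slot 8 + slot 6: cost 4 + 6 + 2 = 12 ≤ 17, expected clicks 10 + 16 + 10 = 36.
slot 8 + slot 6 + slot 1: cost 6 + 2 + 4 = 12 ≤ 17, expected clicks 16 + 10 + 4 = 30.
Best is slot 3, slot 8, slot 6, and slot 1 with total expected clicks 40.

40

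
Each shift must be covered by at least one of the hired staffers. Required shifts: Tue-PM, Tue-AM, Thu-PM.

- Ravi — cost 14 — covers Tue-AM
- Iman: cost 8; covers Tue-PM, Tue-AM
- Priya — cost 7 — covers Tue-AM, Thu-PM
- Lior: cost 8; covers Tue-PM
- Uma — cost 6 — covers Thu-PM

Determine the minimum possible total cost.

This is an integer covering problem.
The greedy cost-per-new-shift heuristic would pick Priya and Iman for 15, but a cheaper cover exists.
Choose Iman and Uma: together they cover Tue-PM, Tue-AM, Thu-PM — every shift.
Total cost: 8 + 6 = 14.
No cover costs less than 14.

14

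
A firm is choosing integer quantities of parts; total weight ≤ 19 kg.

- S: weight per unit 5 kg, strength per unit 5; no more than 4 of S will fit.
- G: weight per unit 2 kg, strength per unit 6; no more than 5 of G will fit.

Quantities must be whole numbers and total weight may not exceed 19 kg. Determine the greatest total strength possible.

35

G has the best ratio (6/2); taking only G gives at most 5×6 = 30 (stopped by the supply cap of 5).
Mixing does better — 1×S and 5×G: weight 15 ≤ 19, strength 1·5 + 5·6 = 35.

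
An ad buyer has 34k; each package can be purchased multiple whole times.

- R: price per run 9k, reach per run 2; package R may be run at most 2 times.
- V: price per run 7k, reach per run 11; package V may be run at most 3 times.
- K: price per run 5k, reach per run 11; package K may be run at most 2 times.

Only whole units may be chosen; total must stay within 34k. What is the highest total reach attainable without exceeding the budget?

55

1×R, 2×V, and 2×K: price 33 ≤ 34, reach 1·2 + 2·11 + 2·11 = 46.
3×V and 2×K: price 31 ≤ 34, reach 3·11 + 2·11 = 55.
Best is 55.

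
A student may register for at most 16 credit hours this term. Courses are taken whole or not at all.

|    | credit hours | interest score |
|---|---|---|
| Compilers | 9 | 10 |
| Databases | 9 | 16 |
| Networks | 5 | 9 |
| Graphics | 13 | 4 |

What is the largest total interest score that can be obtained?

Take Databases and Networks: credit hours 9 + 5 = 14 ≤ 16, interest score 16 + 9 = 25.
No other feasible combination does better.

25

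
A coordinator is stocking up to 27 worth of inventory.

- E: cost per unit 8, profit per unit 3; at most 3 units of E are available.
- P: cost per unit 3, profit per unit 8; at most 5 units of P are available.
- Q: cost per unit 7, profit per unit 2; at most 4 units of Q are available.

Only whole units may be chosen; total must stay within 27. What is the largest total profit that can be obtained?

43

P has the best ratio (8/3); taking only P gives at most 5×8 = 40 (stopped by the supply cap of 5).
Mixing does better — 1×E and 5×P: cost 23 ≤ 27, profit 1·3 + 5·8 = 43.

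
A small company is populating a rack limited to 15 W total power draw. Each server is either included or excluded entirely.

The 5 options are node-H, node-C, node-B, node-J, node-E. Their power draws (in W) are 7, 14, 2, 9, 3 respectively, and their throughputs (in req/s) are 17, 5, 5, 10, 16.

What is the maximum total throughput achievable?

38

Allowing fractional choices, the relaxed optimum would be about 41.3, but servers are indivisible.
node-B + node-J + node-E: power draw 2 + 9 + 3 = 14 ≤ 15, throughput 5 + 10 + 16 = 31.
node-H + node-E: power draw 7 + 3 = 10 ≤ 15, throughput 17 + 16 = 33.
node-H + node-B + node-E: power draw 7 + 2 + 3 = 12 ≤ 15, throughput 17 + 5 + 16 = 38.
Best is node-H, node-B, and node-E with total throughput 38.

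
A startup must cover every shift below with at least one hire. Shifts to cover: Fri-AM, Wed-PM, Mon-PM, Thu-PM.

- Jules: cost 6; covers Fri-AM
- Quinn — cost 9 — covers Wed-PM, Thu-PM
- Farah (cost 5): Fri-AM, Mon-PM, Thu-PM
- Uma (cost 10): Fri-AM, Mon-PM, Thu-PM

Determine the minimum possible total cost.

14

Choose Quinn and Farah: together they cover Fri-AM, Wed-PM, Mon-PM, Thu-PM — every shift.
Total cost: 9 + 5 = 14.
No cover costs less than 14.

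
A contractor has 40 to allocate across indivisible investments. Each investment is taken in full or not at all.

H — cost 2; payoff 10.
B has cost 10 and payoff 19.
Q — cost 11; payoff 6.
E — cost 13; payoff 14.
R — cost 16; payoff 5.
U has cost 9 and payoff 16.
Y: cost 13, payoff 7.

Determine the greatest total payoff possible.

59

This is a 0-1 knapsack instance.
Allowing fractional choices, the relaxed optimum would be about 62.3, but investments are indivisible.
H + B + U + Y: cost 2 + 10 + 9 + 13 = 34 ≤ 40, payoff 10 + 19 + 16 + 7 = 52.
H + B + Q + U: cost 2 + 10 + 11 + 9 = 32 ≤ 40, payoff 10 + 19 + 6 + 16 = 51.
H + B + E + U: cost 2 + 10 + 13 + 9 = 34 ≤ 40, payoff 10 + 19 + 14 + 16 = 59.
Best is H, B, E, and U with total payoff 59.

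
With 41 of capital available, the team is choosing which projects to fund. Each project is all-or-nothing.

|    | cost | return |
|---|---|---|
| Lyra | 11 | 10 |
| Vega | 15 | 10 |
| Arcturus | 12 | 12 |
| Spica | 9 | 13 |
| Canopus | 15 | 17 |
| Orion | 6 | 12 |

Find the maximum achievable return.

52

Allowing fractional choices, the relaxed optimum would be about 53.0, but projects are indivisible.
Lyra + Arcturus + Spica + Orion: cost 11 + 12 + 9 + 6 = 38 ≤ 41, return 10 + 12 + 13 + 12 = 47.
Lyra + Vega + Spica + Orion: cost 11 + 15 + 9 + 6 = 41 ≤ 41, return 10 + 10 + 13 + 12 = 45.
Lyra + Spica + Canopus + Orion: cost 11 + 9 + 15 + 6 = 41 ≤ 41, return 10 + 13 + 17 + 12 = 52.
Best is Lyra, Spica, Canopus, and Orion with total return 52.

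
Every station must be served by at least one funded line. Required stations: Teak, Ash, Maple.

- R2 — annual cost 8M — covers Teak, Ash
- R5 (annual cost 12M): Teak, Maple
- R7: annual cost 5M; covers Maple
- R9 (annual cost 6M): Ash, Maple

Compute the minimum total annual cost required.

13

The greedy cost-per-new-station heuristic would pick R9 and R2 for 14, but a cheaper cover exists.
Choose R2 and R7: together they cover Teak, Ash, Maple — every station.
Total annual cost: 8 + 5 = 13.
No cover costs less than 13.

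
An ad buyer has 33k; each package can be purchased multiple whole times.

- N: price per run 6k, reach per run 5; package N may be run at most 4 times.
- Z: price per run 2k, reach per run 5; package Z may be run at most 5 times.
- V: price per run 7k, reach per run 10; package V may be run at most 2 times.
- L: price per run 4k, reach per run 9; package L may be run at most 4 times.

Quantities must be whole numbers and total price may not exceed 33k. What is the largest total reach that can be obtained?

This is a bounded integer knapsack.
5×Z, 1×V, and 4×L: price 33 ≤ 33, reach 5·5 + 1·10 + 4·9 = 71.
4×Z, 1×V, and 4×L: price 31 ≤ 33, reach 4·5 + 1·10 + 4·9 = 66.
Best is 71.

71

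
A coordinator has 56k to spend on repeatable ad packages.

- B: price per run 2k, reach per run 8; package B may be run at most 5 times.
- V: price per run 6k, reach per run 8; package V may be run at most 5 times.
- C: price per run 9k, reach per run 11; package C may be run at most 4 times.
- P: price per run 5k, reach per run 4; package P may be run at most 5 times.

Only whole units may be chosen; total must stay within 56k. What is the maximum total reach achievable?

5×B, 5×V, 1×C, and 1×P: price 54 ≤ 56, reach 5·8 + 5·8 + 1·11 + 1·4 = 95.
5×B, 3×V, and 3×C: price 55 ≤ 56, reach 5·8 + 3·8 + 3·11 = 97.
Best is 97.

97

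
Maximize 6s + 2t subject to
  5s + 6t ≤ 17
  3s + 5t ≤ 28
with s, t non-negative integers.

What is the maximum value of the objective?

(s,t)=(3,0): 5·3+6·0=15≤17, 3·3+5·0=9≤28, objective 18.
(s,t)=(2,1): 5·2+6·1=16≤17, 3·2+5·1=11≤28, objective 14.
(s,t)=(2,0): 5·2+6·0=10≤17, 3·2+5·0=6≤28, objective 12.
Maximum is 18 at (s,t)=(3,0).

18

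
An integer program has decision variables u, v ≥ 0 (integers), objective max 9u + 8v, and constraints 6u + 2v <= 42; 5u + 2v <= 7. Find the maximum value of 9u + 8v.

24

(u,v)=(0,3): 6·0+2·3=6≤42, 5·0+2·3=6≤7, objective 24.
(u,v)=(0,2): 6·0+2·2=4≤42, 5·0+2·2=4≤7, objective 16.
The best lattice point is (0,3), giving 24.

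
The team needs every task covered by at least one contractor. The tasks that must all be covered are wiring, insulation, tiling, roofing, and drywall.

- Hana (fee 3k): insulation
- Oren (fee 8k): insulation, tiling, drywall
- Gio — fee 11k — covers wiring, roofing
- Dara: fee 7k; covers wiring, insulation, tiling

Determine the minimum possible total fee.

This is an integer covering problem.
The greedy cost-per-new-task heuristic would pick Dara, Oren, and Gio for 26, but a cheaper cover exists.
Choose Oren and Gio: together they cover wiring, insulation, tiling, roofing, drywall — every task.
Total fee: 8 + 11 = 19.
No cover costs less than 19.

19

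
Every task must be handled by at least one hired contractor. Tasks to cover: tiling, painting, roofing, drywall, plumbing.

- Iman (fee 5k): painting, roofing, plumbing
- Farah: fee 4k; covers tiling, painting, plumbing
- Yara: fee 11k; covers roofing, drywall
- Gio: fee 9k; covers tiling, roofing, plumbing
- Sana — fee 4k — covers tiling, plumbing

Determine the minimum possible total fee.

15

This is a weighted set-cover instance.
The greedy cost-per-new-task heuristic would pick Farah, Iman, and Yara for 20, but a cheaper cover exists.
Choose Farah and Yara: together they cover tiling, painting, roofing, drywall, plumbing — every task.
Total fee: 4 + 11 = 15.
No cover costs less than 15.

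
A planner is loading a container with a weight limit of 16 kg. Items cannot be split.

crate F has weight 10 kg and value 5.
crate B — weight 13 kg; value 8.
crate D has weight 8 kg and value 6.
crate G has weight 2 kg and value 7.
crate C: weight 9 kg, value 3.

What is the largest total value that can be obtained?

Take crate B and crate G: weight 13 + 2 = 15 ≤ 16, value 8 + 7 = 15.
No other feasible combination does better.

15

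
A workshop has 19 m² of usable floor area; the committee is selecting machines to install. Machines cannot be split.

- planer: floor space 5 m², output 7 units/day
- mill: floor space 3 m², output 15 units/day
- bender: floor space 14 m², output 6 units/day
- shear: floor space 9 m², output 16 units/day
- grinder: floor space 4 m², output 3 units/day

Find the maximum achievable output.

Take planer, mill, and shear: floor space 5 + 3 + 9 = 17 ≤ 19, output 7 + 15 + 16 = 38.
No other feasible combination does better.

38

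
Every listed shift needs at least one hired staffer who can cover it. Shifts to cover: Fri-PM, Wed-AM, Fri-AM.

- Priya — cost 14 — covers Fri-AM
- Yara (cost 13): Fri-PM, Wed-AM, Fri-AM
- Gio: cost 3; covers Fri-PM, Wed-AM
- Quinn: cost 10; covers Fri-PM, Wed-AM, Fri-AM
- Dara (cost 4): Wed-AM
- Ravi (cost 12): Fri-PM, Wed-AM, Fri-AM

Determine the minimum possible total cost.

The greedy cost-per-new-shift heuristic would pick Gio and Quinn for 13, but a cheaper cover exists.
Quinn alone covers Fri-PM, Wed-AM, Fri-AM — every shift.
Total cost: 10.
No cover costs less than 10.

10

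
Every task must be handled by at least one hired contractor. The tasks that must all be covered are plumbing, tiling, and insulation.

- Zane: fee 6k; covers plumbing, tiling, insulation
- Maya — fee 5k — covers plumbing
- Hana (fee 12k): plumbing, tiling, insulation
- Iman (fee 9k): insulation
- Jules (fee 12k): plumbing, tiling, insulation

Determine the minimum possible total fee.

This is a weighted set-cover instance.
Zane alone covers plumbing, tiling, insulation — every task.
Total fee: 6.
No cover costs less than 6.

6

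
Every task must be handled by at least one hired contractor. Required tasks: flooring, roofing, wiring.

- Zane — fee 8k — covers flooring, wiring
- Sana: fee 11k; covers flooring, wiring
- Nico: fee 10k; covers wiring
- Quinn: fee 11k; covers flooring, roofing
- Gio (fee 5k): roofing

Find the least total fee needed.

Choose Zane and Gio: together they cover flooring, roofing, wiring — every task.
Total fee: 8 + 5 = 13.
No cover costs less than 13.

13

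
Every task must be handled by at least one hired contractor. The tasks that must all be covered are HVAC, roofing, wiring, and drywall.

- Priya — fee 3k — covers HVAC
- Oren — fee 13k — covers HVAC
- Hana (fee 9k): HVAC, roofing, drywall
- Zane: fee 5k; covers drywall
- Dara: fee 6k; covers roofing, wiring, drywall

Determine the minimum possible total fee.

This is an integer covering problem.
Choose Priya and Dara: together they cover HVAC, roofing, wiring, drywall — every task.
Total fee: 3 + 6 = 9.

9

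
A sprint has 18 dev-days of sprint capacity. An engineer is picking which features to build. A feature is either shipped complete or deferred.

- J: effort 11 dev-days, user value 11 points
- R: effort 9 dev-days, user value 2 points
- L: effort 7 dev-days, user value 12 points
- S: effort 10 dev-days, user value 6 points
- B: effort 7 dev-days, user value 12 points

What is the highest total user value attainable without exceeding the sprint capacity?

Allowing fractional choices, the relaxed optimum would be about 28.0, but features are indivisible.
L + B: effort 7 + 7 = 14 ≤ 18, user value 12 + 12 = 24.
J + L: effort 11 + 7 = 18 ≤ 18, user value 11 + 12 = 23.
J + B: effort 11 + 7 = 18 ≤ 18, user value 11 + 12 = 23.
Best is L and B with total user value 24.

24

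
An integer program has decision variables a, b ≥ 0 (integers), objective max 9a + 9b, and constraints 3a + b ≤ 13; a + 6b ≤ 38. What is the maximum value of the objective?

The continuous relaxation peaks at (2.35, 5.94) with value 74.65; rounding to a feasible lattice point costs some objective.
(a,b)=(2,6) is feasible, giving 72.
(a,b)=(3,4) is feasible, giving 63.
(a,b)=(1,6) is feasible, giving 63.
(a,b)=(2,5) is feasible, giving 63.
No feasible integer point exceeds 72.

72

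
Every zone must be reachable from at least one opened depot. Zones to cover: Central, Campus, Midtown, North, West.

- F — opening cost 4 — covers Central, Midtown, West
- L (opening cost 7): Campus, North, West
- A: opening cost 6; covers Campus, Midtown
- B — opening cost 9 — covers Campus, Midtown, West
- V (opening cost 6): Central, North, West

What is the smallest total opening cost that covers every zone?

11

This is an integer covering problem.
Choose F and L: together they cover Central, Campus, Midtown, North, West — every zone.
Total opening cost: 4 + 7 = 11.
No cover costs less than 11.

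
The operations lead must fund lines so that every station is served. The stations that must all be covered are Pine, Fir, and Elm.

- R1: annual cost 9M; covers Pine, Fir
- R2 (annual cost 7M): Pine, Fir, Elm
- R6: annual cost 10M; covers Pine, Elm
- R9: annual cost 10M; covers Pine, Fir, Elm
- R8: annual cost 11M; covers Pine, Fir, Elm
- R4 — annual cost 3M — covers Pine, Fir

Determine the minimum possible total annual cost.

7

The greedy cost-per-new-station heuristic would pick R4 and R2 for 10, but a cheaper cover exists.
R2 alone covers Pine, Fir, Elm — every station.
Total annual cost: 7.
No cover costs less than 7.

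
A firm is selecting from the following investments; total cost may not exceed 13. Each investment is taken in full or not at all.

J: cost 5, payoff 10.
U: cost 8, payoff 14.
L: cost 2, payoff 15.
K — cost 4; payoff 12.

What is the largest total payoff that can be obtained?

Take J, L, and K: cost 5 + 2 + 4 = 11 ≤ 13, payoff 10 + 15 + 12 = 37.
No other feasible combination does better.

37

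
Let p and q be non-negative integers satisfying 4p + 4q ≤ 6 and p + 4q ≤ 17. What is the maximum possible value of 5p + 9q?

9

The continuous relaxation peaks at (0, 1.5) with value 13.50; rounding to a feasible lattice point costs some objective.
(p,q)=(0,1) is feasible, giving 9.
(p,q)=(1,0) is feasible, giving 5.
(p,q)=(0,0) is feasible, giving 0.
Maximum is 9 at (p,q)=(0,1).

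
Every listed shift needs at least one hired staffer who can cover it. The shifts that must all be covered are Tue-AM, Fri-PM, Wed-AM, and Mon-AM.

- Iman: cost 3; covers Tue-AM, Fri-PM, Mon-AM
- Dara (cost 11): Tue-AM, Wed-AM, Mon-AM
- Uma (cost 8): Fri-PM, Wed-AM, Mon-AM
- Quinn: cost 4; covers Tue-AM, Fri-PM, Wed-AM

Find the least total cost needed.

Choose Iman and Quinn: together they cover Tue-AM, Fri-PM, Wed-AM, Mon-AM — every shift.
Total cost: 3 + 4 = 7.
No cover costs less than 7.

7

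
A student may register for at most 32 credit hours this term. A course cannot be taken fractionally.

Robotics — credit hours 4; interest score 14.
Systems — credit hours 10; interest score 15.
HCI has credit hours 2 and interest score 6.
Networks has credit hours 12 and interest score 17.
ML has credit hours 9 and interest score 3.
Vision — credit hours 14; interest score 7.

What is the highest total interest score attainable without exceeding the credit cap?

52

Take Robotics, Systems, HCI, and Networks: credit hours 4 + 10 + 2 + 12 = 28 ≤ 32, interest score 14 + 15 + 6 + 17 = 52.
No other feasible combination does better.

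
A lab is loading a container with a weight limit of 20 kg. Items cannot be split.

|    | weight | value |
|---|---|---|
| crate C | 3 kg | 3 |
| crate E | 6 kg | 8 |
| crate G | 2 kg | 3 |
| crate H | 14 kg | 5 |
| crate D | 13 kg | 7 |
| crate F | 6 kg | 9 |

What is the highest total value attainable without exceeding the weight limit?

Allowing fractional choices, the relaxed optimum would be about 24.6, but items are indivisible.
crate C + crate E + crate G + crate F: weight 3 + 6 + 2 + 6 = 17 ≤ 20, value 3 + 8 + 3 + 9 = 23.
crate E + crate G + crate F: weight 6 + 2 + 6 = 14 ≤ 20, value 8 + 3 + 9 = 20.
Best is crate C, crate E, crate G, and crate F with total value 23.

23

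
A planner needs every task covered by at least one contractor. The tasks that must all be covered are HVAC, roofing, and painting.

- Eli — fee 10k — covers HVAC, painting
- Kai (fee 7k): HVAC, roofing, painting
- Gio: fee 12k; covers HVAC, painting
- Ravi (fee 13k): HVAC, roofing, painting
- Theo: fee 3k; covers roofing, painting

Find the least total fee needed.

7

Kai alone covers HVAC, roofing, painting — every task.
Total fee: 7.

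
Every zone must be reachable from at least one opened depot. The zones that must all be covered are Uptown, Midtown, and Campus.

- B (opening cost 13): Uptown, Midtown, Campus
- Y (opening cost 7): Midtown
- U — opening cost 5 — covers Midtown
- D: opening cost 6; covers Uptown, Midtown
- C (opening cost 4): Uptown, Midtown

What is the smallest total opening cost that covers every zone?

The greedy cost-per-new-zone heuristic would pick C and B for 17, but a cheaper cover exists.
B alone covers Uptown, Midtown, Campus — every zone.
Total opening cost: 13.
No cover costs less than 13.

13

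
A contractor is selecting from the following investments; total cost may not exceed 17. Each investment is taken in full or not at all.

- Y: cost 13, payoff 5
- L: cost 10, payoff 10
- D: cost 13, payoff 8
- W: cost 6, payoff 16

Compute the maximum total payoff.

Treat it as a binary knapsack problem.
W: cost 6 ≤ 17, payoff 16.
L + W: cost 10 + 6 = 16 ≤ 17, payoff 10 + 16 = 26.
Best is L and W with total payoff 26.

26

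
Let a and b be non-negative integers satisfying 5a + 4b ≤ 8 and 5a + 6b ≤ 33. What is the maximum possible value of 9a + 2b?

9

(a,b)=(1,0): 5·1+4·0=5≤8, 5·1+6·0=5≤33, objective 9.
(a,b)=(0,1): 5·0+4·1=4≤8, 5·0+6·1=6≤33, objective 2.
(a,b)=(0,0): 5·0+4·0=0≤8, 5·0+6·0=0≤33, objective 0.
The best lattice point is (1,0), giving 9.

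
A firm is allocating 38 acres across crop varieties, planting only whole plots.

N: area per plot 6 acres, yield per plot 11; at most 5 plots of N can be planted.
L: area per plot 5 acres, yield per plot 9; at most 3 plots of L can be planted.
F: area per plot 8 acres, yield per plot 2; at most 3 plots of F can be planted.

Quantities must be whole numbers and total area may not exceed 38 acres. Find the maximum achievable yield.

4×N and 2×L: area 34 ≤ 38, yield 4·11 + 2·9 = 62.
5×N and 1×L: area 35 ≤ 38, yield 5·11 + 1·9 = 64.
Best is 64.

64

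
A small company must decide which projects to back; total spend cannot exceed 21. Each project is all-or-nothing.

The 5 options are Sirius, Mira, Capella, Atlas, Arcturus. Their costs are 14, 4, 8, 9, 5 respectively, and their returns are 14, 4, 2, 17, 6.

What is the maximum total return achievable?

Treat it as a binary knapsack problem.
Atlas + Arcturus: cost 9 + 5 = 14 ≤ 21, return 17 + 6 = 23.
Mira + Atlas + Arcturus: cost 4 + 9 + 5 = 18 ≤ 21, return 4 + 17 + 6 = 27.
Mira + Capella + Atlas: cost 4 + 8 + 9 = 21 ≤ 21, return 4 + 2 + 17 = 23.
Best is Mira, Atlas, and Arcturus with total return 27.

27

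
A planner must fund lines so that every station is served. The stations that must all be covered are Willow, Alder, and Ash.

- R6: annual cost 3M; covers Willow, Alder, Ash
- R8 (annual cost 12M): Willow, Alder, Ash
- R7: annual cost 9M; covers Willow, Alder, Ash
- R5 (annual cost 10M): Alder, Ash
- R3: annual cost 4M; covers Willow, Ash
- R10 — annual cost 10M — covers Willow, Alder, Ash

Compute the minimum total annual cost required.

3

R6 alone covers Willow, Alder, Ash — every station.
Total annual cost: 3.
No cover costs less than 3.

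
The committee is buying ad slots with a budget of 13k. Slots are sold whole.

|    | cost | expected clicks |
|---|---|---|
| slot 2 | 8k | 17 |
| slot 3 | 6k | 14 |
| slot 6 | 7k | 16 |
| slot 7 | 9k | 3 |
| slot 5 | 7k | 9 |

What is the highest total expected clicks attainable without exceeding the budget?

30

slot 3 + slot 5: cost 6 + 7 = 13 ≤ 13, expected clicks 14 + 9 = 23.
slot 3 + slot 6: cost 6 + 7 = 13 ≤ 13, expected clicks 14 + 16 = 30.
Best is slot 3 and slot 6 with total expected clicks 30.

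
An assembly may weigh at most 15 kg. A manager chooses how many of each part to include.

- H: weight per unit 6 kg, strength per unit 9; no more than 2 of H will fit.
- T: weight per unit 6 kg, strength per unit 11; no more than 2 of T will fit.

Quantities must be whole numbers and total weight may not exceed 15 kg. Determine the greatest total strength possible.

22

T has the best ratio (11/6); taking only T gives at most 2×11 = 22 (stopped by the weight limit).
Optimal: 2×T: weight 12 ≤ 15, strength 2·11 = 22.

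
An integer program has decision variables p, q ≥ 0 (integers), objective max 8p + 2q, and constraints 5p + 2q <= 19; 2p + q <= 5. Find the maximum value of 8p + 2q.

18

The continuous relaxation peaks at (2.5, 0) with value 20.00; rounding to a feasible lattice point costs some objective.
(p,q)=(2,1): 5·2+2·1=12≤19, 2·2+1·1=5≤5, objective 18.
(p,q)=(2,0): 5·2+2·0=10≤19, 2·2+1·0=4≤5, objective 16.
(p,q)=(1,2): 5·1+2·2=9≤19, 2·1+1·2=4≤5, objective 12.
The best lattice point is (2,1), giving 18.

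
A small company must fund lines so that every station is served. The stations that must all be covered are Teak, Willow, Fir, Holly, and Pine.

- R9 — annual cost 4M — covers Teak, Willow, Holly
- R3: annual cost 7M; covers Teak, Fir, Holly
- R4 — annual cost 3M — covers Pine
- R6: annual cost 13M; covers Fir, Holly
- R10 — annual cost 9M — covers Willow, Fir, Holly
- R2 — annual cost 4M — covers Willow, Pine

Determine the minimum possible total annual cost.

11

The greedy cost-per-new-station heuristic would pick R9, R4, and R3 for 14, but a cheaper cover exists.
Choose R3 and R2: together they cover Teak, Willow, Fir, Holly, Pine — every station.
Total annual cost: 7 + 4 = 11.
No cover costs less than 11.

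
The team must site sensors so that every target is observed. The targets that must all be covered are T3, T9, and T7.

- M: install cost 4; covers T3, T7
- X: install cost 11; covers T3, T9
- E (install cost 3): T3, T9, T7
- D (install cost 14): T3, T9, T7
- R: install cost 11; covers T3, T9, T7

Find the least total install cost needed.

E alone covers T3, T9, T7 — every target.
Total install cost: 3.
No cover costs less than 3.

3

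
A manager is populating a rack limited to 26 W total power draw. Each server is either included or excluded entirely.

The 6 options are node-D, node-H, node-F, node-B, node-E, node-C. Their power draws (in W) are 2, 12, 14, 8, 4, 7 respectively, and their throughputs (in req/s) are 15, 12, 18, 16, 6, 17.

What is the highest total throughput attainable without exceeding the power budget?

54

Treat it as a binary knapsack problem.
node-D + node-F + node-C: power draw 2 + 14 + 7 = 23 ≤ 26, throughput 15 + 18 + 17 = 50.
node-D + node-B + node-E + node-C: power draw 2 + 8 + 4 + 7 = 21 ≤ 26, throughput 15 + 16 + 6 + 17 = 54.
Best is node-D, node-B, node-E, and node-C with total throughput 54.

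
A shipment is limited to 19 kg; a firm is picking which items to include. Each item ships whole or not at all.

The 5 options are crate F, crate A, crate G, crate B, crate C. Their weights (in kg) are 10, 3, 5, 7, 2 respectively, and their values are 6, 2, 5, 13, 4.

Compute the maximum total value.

Allowing fractional choices, the relaxed optimum would be about 25.2, but items are indivisible.
crate A + crate G + crate B + crate C: weight 3 + 5 + 7 + 2 = 17 ≤ 19, value 2 + 5 + 13 + 4 = 24.
crate G + crate B + crate C: weight 5 + 7 + 2 = 14 ≤ 19, value 5 + 13 + 4 = 22.
crate F + crate B + crate C: weight 10 + 7 + 2 = 19 ≤ 19, value 6 + 13 + 4 = 23.
Best is crate A, crate G, crate B, and crate C with total value 24.

24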